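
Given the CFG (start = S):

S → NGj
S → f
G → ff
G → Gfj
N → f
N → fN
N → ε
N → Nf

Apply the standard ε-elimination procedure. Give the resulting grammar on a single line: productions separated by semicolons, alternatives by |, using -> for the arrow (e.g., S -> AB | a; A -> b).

Nullable set: {N}.
S -> NGj: N nullable, giving Gj | NGj.
Drop N -> ε.
N -> Nf: N nullable, giving Nf | f.
N -> fN: N nullable, giving f | fN.
Unchanged (no nullable symbols): S -> f; G -> Gfj; G -> ff; N -> f.

S -> f | Gj | NGj; G -> ff | Gfj; N -> f | Nf | fN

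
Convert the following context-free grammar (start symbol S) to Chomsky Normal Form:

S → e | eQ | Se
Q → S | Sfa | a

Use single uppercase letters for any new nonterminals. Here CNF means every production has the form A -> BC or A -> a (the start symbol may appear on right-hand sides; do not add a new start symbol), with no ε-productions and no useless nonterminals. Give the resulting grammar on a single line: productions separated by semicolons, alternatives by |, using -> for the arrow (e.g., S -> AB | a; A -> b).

S -> e | AQ | SA; A -> e; B -> f; C -> a; D -> BC; Q -> a | e | AQ | SA | SD

No ε-productions.
After unit-elimination: S -> e | Se | eQ; Q -> a | e | Se | eQ | Sfa.
TERM: introduce C -> a, A -> e, B -> f and substitute in every rule of length ≥2.
BIN: Q -> SBC becomes Q -> SD, D -> BC.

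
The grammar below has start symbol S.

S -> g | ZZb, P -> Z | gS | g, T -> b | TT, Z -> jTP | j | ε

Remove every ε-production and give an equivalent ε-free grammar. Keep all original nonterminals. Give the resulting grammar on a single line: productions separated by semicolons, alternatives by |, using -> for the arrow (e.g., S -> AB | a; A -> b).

Nullable set: {P, Z}.
S -> ZZb: Z, Z nullable, giving ZZb | Zb | b.
P -> Z: Z nullable, giving Z.
Drop Z -> ε.
Z -> jTP: P nullable, giving jT | jTP.
Unchanged (no nullable symbols): S -> g; P -> g; P -> gS; T -> TT; T -> b; Z -> j.

S -> b | g | Zb | ZZb; P -> Z | g | gS; T -> b | TT; Z -> j | jT | jTP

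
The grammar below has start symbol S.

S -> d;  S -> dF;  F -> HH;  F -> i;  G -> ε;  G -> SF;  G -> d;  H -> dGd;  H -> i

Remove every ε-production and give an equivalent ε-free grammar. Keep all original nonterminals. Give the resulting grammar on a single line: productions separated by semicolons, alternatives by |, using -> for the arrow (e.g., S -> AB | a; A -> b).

S -> d | dF; F -> i | HH; G -> d | SF; H -> i | dd | dGd

Nullable set: {G}.
Drop G -> ε.
H -> dGd: G nullable, giving dGd | dd.
Unchanged (no nullable symbols): S -> d; S -> dF; F -> HH; F -> i; G -> SF; G -> d; H -> i.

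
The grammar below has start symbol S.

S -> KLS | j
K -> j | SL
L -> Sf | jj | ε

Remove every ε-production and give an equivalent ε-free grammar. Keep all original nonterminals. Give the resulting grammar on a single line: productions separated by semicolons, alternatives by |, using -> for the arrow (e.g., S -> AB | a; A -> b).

Nullable set: {L}.
S -> KLS: L nullable, giving KLS | KS.
K -> SL: L nullable, giving S | SL.
Drop L -> ε.
Unchanged (no nullable symbols): S -> j; K -> j; L -> Sf; L -> jj.

S -> j | KS | KLS; K -> S | j | SL; L -> Sf | jj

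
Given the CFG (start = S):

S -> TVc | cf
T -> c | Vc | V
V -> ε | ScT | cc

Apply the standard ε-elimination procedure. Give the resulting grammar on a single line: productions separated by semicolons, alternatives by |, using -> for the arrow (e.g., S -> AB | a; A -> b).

Nullable set: {T, V}.
S -> TVc: T, V nullable, giving TVc | Tc | Vc | c.
T -> V: V nullable, giving V.
T -> Vc: V nullable, giving Vc | c.
Drop V -> ε.
V -> ScT: T nullable, giving Sc | ScT.
Unchanged (no nullable symbols): S -> cf; T -> c; V -> cc.

S -> c | Tc | Vc | cf | TVc; T -> V | c | Vc; V -> Sc | cc | ScT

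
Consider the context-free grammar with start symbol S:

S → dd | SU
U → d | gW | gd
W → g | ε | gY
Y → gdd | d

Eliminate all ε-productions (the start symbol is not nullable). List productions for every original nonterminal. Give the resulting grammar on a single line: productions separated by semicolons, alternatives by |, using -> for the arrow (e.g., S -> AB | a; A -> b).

S -> SU | dd; U -> d | g | gW | gd; W -> g | gY; Y -> d | gdd

Nullable set: {W}.
U -> gW: W nullable, giving g | gW.
Drop W -> ε.
Unchanged (no nullable symbols): S -> SU; S -> dd; U -> d; U -> gd; W -> g; W -> gY; Y -> d; Y -> gdd.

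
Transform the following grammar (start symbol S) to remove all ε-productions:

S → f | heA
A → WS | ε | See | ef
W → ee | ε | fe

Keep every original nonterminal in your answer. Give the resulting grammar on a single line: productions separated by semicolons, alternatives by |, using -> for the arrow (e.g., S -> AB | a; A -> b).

S -> f | he | heA; A -> S | WS | ef | See; W -> ee | fe

Nullable set: {A, W}.
S -> heA: A nullable, giving he | heA.
Drop A -> ε.
A -> WS: W nullable, giving S | WS.
Drop W -> ε.
Unchanged (no nullable symbols): S -> f; A -> See; A -> ef; W -> ee; W -> fe.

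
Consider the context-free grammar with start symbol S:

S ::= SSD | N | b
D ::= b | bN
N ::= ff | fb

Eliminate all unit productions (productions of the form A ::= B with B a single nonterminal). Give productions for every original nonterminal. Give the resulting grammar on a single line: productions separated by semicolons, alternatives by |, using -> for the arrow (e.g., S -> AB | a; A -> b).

Unit productions: S->N.
Unit pairs (A ⇒* B via units): (S,N).
S: inherits non-unit rules of {N, S} → SSD | b | fb | ff.
D: inherits non-unit rules of {D} → b | bN.
N: inherits non-unit rules of {N} → fb | ff.

S -> b | fb | ff | SSD; D -> b | bN; N -> fb | ff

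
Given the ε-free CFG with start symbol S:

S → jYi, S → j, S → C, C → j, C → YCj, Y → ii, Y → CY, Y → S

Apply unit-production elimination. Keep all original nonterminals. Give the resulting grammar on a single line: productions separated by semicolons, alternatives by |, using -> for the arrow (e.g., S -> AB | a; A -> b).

Unit productions: S->C, Y->S.
Unit pairs (A ⇒* B via units): (S,C), (Y,C), (Y,S).
S: inherits non-unit rules of {C, S} → YCj | j | jYi.
C: inherits non-unit rules of {C} → YCj | j.
Y: inherits non-unit rules of {C, S, Y} → CY | YCj | ii | j | jYi.

S -> j | YCj | jYi; C -> j | YCj; Y -> j | CY | ii | YCj | jYi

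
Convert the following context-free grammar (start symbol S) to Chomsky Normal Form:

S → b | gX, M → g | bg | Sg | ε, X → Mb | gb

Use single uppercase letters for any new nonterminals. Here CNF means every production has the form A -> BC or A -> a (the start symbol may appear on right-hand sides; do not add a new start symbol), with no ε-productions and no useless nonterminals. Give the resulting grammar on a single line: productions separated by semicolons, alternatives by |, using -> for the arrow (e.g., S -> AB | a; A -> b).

S -> b | AX; A -> g; B -> b; M -> g | BA | SA; X -> b | AB | MB

Nullable: {M}; after ε-elimination: S -> b | gX; M -> g | Sg | bg; X -> b | Mb | gb.
No unit productions to eliminate.
TERM: introduce B -> b, A -> g and substitute in every rule of length ≥2.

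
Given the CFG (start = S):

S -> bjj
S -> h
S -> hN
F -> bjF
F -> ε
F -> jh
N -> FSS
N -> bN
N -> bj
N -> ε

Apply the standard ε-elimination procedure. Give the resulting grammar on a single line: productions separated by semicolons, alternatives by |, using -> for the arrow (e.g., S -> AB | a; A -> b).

Nullable set: {F, N}.
S -> hN: N nullable, giving h | hN.
Drop F -> ε.
F -> bjF: F nullable, giving bj | bjF.
Drop N -> ε.
N -> FSS: F nullable, giving FSS | SS.
N -> bN: N nullable, giving b | bN.
Unchanged (no nullable symbols): S -> bjj; S -> h; F -> jh; N -> bj.

S -> h | hN | bjj; F -> bj | jh | bjF; N -> b | SS | bN | bj | FSS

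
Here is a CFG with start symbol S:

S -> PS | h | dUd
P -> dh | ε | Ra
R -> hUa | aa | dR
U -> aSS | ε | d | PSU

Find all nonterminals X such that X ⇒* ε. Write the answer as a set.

{P, U}

Directly nullable (have an ε-rule): {P, U}.
Not nullable: R, S — each has a terminal in every rule's right-hand side or depends on a non-nullable symbol.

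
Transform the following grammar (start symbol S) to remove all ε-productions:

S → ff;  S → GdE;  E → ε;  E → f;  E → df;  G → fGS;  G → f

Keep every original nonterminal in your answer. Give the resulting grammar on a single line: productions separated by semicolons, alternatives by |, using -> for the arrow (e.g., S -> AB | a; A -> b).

S -> Gd | ff | GdE; E -> f | df; G -> f | fGS

Nullable set: {E}.
S -> GdE: E nullable, giving Gd | GdE.
Drop E -> ε.
Unchanged (no nullable symbols): S -> ff; E -> df; E -> f; G -> f; G -> fGS.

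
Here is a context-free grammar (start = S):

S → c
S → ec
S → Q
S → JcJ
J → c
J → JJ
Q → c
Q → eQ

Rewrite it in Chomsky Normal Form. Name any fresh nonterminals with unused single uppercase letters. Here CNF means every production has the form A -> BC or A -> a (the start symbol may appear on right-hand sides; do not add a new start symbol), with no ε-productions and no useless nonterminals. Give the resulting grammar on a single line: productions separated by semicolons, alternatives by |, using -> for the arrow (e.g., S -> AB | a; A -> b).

No ε-productions.
After unit-elimination: S -> c | eQ | ec | JcJ; J -> c | JJ; Q -> c | eQ.
TERM: introduce B -> c, A -> e and substitute in every rule of length ≥2.
BIN: S -> JBJ becomes S -> JC, C -> BJ.

S -> c | AB | AQ | JC; A -> e; B -> c; C -> BJ; J -> c | JJ; Q -> c | AQ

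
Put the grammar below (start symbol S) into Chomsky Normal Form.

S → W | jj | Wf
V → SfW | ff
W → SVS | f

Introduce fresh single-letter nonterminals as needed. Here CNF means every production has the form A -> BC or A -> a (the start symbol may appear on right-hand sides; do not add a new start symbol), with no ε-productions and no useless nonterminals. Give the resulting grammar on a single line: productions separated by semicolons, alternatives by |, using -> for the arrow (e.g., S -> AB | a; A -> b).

No ε-productions.
After unit-elimination: S -> f | Wf | jj | SVS; V -> ff | SfW; W -> f | SVS.
TERM: introduce A -> f, B -> j and substitute in every rule of length ≥2.
BIN: S -> SVS becomes S -> SC, C -> VS; V -> SAW becomes V -> SD, D -> AW; W -> SVS becomes W -> SE, E -> VS.

S -> f | BB | SC | WA; A -> f; B -> j; C -> VS; D -> AW; E -> VS; V -> AA | SD; W -> f | SE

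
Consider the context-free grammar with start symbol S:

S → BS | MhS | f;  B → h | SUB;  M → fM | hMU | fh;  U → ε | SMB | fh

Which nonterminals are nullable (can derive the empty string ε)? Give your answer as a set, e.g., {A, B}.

{U}

Directly nullable (have an ε-rule): {U}.
Not nullable: B, M, S — each has a terminal in every rule's right-hand side or depends on a non-nullable symbol.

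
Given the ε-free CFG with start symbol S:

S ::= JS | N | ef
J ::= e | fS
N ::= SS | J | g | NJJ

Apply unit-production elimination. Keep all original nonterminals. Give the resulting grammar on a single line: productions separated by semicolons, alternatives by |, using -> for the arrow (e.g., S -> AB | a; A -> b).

S -> e | g | JS | SS | ef | fS | NJJ; J -> e | fS; N -> e | g | SS | fS | NJJ

Unit productions: N->J, S->N.
Unit pairs (A ⇒* B via units): (N,J), (S,J), (S,N).
S: inherits non-unit rules of {J, N, S} → JS | NJJ | SS | e | ef | fS | g.
J: inherits non-unit rules of {J} → e | fS.
N: inherits non-unit rules of {J, N} → NJJ | SS | e | fS | g.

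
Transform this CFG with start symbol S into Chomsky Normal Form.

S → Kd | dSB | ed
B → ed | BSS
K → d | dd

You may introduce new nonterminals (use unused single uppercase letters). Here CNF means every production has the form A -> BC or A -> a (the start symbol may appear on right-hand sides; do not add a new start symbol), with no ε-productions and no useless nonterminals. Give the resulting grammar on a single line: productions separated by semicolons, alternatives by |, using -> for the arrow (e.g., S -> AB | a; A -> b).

S -> AC | CE | KC; A -> e; B -> AC | BD; C -> d; D -> SS; E -> SB; K -> d | CC

No ε-productions.
No unit productions to eliminate.
TERM: introduce C -> d, A -> e and substitute in every rule of length ≥2.
BIN: B -> BSS becomes B -> BD, D -> SS; S -> CSB becomes S -> CE, E -> SB.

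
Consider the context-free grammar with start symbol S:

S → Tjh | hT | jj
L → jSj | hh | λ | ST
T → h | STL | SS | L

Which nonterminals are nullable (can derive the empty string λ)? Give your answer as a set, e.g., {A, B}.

Directly nullable (have an ε-rule): {L}.
T is nullable via T -> L (every symbol on the right is already known nullable).
Not nullable: S — each has a terminal in every rule's right-hand side or depends on a non-nullable symbol.

{L, T}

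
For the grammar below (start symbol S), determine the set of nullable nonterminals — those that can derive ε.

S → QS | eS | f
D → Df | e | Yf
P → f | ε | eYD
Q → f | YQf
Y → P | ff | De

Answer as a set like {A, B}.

{P, Y}

Directly nullable (have an ε-rule): {P}.
Y is nullable via Y -> P (every symbol on the right is already known nullable).
Not nullable: D, Q, S — each has a terminal in every rule's right-hand side or depends on a non-nullable symbol.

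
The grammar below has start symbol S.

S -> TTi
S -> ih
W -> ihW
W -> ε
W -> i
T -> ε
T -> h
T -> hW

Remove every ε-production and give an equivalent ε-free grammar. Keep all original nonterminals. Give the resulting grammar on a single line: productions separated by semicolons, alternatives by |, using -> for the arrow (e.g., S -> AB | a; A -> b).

S -> i | Ti | ih | TTi; T -> h | hW; W -> i | ih | ihW

Nullable set: {T, W}.
S -> TTi: T, T nullable, giving TTi | Ti | i.
Drop T -> ε.
T -> hW: W nullable, giving h | hW.
Drop W -> ε.
W -> ihW: W nullable, giving ih | ihW.
Unchanged (no nullable symbols): S -> ih; T -> h; W -> i.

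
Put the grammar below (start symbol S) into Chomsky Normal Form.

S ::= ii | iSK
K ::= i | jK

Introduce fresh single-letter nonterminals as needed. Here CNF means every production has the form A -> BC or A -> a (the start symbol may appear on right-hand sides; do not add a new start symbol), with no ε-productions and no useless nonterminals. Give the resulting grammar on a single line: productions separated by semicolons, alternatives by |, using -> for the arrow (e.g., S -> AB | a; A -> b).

S -> BB | BC; A -> j; B -> i; C -> SK; K -> i | AK

No ε-productions.
No unit productions to eliminate.
TERM: introduce B -> i, A -> j and substitute in every rule of length ≥2.
BIN: S -> BSK becomes S -> BC, C -> SK.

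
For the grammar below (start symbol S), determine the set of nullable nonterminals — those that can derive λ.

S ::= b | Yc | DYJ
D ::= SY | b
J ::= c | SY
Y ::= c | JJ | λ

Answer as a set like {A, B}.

{Y}

Directly nullable (have an ε-rule): {Y}.
Not nullable: D, J, S — each has a terminal in every rule's right-hand side or depends on a non-nullable symbol.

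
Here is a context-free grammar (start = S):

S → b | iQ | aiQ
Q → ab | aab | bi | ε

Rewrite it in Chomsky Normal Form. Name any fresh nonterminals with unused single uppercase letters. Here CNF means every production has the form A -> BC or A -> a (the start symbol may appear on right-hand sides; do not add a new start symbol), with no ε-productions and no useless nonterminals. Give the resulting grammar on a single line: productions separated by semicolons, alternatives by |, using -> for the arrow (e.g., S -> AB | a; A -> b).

S -> b | i | AC | AE | CQ; A -> a; B -> b; C -> i; D -> AB; E -> CQ; Q -> AB | AD | BC

Nullable: {Q}; after ε-elimination: S -> b | i | ai | iQ | aiQ; Q -> ab | bi | aab.
No unit productions to eliminate.
TERM: introduce A -> a, B -> b, C -> i and substitute in every rule of length ≥2.
BIN: Q -> AAB becomes Q -> AD, D -> AB; S -> ACQ becomes S -> AE, E -> CQ.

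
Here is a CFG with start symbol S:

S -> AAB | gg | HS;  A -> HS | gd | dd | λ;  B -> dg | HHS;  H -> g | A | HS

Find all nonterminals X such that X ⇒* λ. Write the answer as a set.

Directly nullable (have an ε-rule): {A}.
H is nullable via H -> A (every symbol on the right is already known nullable).
Not nullable: B, S — each has a terminal in every rule's right-hand side or depends on a non-nullable symbol.

{A, H}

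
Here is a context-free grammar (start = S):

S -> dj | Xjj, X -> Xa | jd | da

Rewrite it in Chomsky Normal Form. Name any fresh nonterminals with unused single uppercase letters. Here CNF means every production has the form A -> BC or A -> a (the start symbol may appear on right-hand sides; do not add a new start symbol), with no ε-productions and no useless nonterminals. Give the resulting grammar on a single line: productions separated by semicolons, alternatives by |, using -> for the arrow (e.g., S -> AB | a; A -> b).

S -> BA | XD; A -> j; B -> d; C -> a; D -> AA; X -> AB | BC | XC

No ε-productions.
No unit productions to eliminate.
TERM: introduce C -> a, B -> d, A -> j and substitute in every rule of length ≥2.
BIN: S -> XAA becomes S -> XD, D -> AA.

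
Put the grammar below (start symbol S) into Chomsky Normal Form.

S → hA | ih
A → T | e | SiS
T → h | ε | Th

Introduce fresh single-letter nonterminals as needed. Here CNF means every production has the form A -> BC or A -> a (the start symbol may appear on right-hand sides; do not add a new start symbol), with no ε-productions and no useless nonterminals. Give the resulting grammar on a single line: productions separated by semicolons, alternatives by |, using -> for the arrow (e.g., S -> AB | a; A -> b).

S -> h | BC | CA; A -> e | h | SD | TC; B -> i; C -> h; D -> BS; T -> h | TC

Nullable: {A, T}; after ε-elimination: S -> h | hA | ih; A -> T | e | SiS; T -> h | Th.
After unit-elimination: S -> h | hA | ih; A -> e | h | Th | SiS; T -> h | Th.
TERM: introduce C -> h, B -> i and substitute in every rule of length ≥2.
BIN: A -> SBS becomes A -> SD, D -> BS.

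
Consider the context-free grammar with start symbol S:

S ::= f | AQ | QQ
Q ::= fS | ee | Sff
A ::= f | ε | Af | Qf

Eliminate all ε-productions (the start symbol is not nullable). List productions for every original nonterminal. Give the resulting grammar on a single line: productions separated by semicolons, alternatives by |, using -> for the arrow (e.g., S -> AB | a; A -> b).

Nullable set: {A}.
S -> AQ: A nullable, giving AQ | Q.
Drop A -> ε.
A -> Af: A nullable, giving Af | f.
Unchanged (no nullable symbols): S -> QQ; S -> f; A -> Qf; A -> f; Q -> Sff; Q -> ee; Q -> fS.

S -> Q | f | AQ | QQ; A -> f | Af | Qf; Q -> ee | fS | Sff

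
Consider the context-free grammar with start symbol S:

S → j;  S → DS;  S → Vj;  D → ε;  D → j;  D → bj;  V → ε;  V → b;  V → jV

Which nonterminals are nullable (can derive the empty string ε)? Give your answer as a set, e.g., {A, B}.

Directly nullable (have an ε-rule): {D, V}.
Not nullable: S — each has a terminal in every rule's right-hand side or depends on a non-nullable symbol.

{D, V}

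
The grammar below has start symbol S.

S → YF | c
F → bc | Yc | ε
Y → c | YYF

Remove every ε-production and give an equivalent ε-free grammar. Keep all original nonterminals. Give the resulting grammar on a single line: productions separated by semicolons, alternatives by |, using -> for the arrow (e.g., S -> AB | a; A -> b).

S -> Y | c | YF; F -> Yc | bc; Y -> c | YY | YYF

Nullable set: {F}.
S -> YF: F nullable, giving Y | YF.
Drop F -> ε.
Y -> YYF: F nullable, giving YY | YYF.
Unchanged (no nullable symbols): S -> c; F -> Yc; F -> bc; Y -> c.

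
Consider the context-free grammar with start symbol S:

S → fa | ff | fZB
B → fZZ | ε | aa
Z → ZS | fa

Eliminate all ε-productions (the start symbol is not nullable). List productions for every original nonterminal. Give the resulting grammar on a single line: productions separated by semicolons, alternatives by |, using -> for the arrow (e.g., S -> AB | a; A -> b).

Nullable set: {B}.
S -> fZB: B nullable, giving fZ | fZB.
Drop B -> ε.
Unchanged (no nullable symbols): S -> fa; S -> ff; B -> aa; B -> fZZ; Z -> ZS; Z -> fa.

S -> fZ | fa | ff | fZB; B -> aa | fZZ; Z -> ZS | fa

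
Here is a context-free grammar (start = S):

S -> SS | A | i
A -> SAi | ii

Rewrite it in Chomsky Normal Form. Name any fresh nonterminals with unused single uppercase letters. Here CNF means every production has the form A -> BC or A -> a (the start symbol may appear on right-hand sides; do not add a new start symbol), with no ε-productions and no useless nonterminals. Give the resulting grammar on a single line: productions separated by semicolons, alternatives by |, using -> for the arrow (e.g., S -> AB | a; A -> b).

No ε-productions.
After unit-elimination: S -> i | SS | ii | SAi; A -> ii | SAi.
TERM: introduce B -> i and substitute in every rule of length ≥2.
BIN: A -> SAB becomes A -> SC, C -> AB; S -> SAB becomes S -> SD, D -> AB.

S -> i | BB | SD | SS; A -> BB | SC; B -> i; C -> AB; D -> AB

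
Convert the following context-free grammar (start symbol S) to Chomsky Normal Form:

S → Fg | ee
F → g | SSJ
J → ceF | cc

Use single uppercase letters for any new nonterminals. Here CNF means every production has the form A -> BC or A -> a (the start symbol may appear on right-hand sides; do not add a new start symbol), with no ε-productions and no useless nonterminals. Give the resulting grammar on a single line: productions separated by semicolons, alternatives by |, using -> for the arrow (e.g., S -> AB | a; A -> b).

No ε-productions.
No unit productions to eliminate.
TERM: introduce A -> c, B -> e, C -> g and substitute in every rule of length ≥2.
BIN: F -> SSJ becomes F -> SD, D -> SJ; J -> ABF becomes J -> AE, E -> BF.

S -> BB | FC; A -> c; B -> e; C -> g; D -> SJ; E -> BF; F -> g | SD; J -> AA | AE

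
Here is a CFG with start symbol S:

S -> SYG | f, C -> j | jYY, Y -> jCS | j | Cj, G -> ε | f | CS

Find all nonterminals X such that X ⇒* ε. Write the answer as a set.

Directly nullable (have an ε-rule): {G}.
Not nullable: C, S, Y — each has a terminal in every rule's right-hand side or depends on a non-nullable symbol.

{G}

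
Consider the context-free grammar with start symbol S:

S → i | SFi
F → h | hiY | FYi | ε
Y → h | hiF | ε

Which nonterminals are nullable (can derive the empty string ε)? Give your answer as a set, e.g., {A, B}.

{F, Y}

Directly nullable (have an ε-rule): {F, Y}.
Not nullable: S — each has a terminal in every rule's right-hand side or depends on a non-nullable symbol.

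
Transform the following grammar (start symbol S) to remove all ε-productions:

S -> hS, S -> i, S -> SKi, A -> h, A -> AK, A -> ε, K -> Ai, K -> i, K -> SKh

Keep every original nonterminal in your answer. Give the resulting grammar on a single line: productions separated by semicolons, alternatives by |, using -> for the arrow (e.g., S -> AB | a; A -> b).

Nullable set: {A}.
Drop A -> ε.
A -> AK: A nullable, giving AK | K.
K -> Ai: A nullable, giving Ai | i.
Unchanged (no nullable symbols): S -> SKi; S -> hS; S -> i; A -> h; K -> SKh; K -> i.

S -> i | hS | SKi; A -> K | h | AK; K -> i | Ai | SKh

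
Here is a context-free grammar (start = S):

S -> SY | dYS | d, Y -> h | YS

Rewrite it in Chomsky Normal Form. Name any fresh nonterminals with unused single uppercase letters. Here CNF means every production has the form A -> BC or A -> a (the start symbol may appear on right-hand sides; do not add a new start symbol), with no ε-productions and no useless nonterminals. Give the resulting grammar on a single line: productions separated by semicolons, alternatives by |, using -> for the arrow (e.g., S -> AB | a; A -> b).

S -> d | AB | SY; A -> d; B -> YS; Y -> h | YS

No ε-productions.
No unit productions to eliminate.
TERM: introduce A -> d and substitute in every rule of length ≥2.
BIN: S -> AYS becomes S -> AB, B -> YS.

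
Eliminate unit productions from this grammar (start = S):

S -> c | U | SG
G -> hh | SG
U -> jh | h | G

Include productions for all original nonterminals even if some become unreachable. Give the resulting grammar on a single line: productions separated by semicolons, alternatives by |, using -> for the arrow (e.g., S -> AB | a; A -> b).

S -> c | h | SG | hh | jh; G -> SG | hh; U -> h | SG | hh | jh

Unit productions: S->U, U->G.
Unit pairs (A ⇒* B via units): (S,G), (S,U), (U,G).
S: inherits non-unit rules of {G, S, U} → SG | c | h | hh | jh.
G: inherits non-unit rules of {G} → SG | hh.
U: inherits non-unit rules of {G, U} → SG | h | hh | jh.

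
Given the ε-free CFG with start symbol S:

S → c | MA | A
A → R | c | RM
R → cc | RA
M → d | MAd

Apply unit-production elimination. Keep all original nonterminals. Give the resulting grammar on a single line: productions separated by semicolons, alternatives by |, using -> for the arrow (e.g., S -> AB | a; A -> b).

S -> c | MA | RA | RM | cc; A -> c | RA | RM | cc; M -> d | MAd; R -> RA | cc

Unit productions: A->R, S->A.
Unit pairs (A ⇒* B via units): (A,R), (S,A), (S,R).
S: inherits non-unit rules of {A, R, S} → MA | RA | RM | c | cc.
A: inherits non-unit rules of {A, R} → RA | RM | c | cc.
M: inherits non-unit rules of {M} → MAd | d.
R: inherits non-unit rules of {R} → RA | cc.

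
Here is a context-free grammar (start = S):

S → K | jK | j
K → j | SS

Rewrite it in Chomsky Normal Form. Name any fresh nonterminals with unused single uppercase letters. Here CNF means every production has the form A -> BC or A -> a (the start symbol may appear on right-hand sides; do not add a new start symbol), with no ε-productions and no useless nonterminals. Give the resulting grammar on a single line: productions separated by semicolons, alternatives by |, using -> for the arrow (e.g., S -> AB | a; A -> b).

No ε-productions.
After unit-elimination: S -> j | SS | jK; K -> j | SS.
TERM: introduce A -> j and substitute in every rule of length ≥2.

S -> j | AK | SS; A -> j; K -> j | SS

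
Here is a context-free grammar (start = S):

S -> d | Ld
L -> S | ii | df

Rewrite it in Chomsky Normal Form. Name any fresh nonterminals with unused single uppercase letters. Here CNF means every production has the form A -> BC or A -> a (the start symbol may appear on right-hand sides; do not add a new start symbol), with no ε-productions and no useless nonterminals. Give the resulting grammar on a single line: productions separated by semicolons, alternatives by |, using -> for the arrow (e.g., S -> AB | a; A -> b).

S -> d | LA; A -> d; B -> f; C -> i; L -> d | AB | CC | LA

No ε-productions.
After unit-elimination: S -> d | Ld; L -> d | Ld | df | ii.
TERM: introduce A -> d, B -> f, C -> i and substitute in every rule of length ≥2.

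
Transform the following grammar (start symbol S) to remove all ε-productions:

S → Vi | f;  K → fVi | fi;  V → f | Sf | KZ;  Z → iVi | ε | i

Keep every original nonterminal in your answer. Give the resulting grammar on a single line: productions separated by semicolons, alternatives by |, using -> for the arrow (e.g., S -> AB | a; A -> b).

S -> f | Vi; K -> fi | fVi; V -> K | f | KZ | Sf; Z -> i | iVi

Nullable set: {Z}.
V -> KZ: Z nullable, giving K | KZ.
Drop Z -> ε.
Unchanged (no nullable symbols): S -> Vi; S -> f; K -> fVi; K -> fi; V -> Sf; V -> f; Z -> i; Z -> iVi.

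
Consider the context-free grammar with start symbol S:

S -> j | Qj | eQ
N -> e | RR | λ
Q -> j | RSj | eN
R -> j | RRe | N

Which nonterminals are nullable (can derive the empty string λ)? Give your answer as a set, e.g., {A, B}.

{N, R}

Directly nullable (have an ε-rule): {N}.
R is nullable via R -> N (every symbol on the right is already known nullable).
Not nullable: Q, S — each has a terminal in every rule's right-hand side or depends on a non-nullable symbol.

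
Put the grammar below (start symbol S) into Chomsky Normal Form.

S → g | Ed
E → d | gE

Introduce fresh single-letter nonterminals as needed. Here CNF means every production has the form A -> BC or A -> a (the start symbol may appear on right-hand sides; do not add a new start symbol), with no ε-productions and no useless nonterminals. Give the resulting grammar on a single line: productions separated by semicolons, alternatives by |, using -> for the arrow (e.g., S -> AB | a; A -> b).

S -> g | EB; A -> g; B -> d; E -> d | AE

No ε-productions.
No unit productions to eliminate.
TERM: introduce B -> d, A -> g and substitute in every rule of length ≥2.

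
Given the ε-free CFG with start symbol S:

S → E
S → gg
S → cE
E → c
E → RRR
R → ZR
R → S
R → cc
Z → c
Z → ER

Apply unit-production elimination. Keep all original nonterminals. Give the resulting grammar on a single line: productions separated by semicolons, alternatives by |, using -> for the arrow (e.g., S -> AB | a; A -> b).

S -> c | cE | gg | RRR; E -> c | RRR; R -> c | ZR | cE | cc | gg | RRR; Z -> c | ER

Unit productions: R->S, S->E.
Unit pairs (A ⇒* B via units): (R,E), (R,S), (S,E).
S: inherits non-unit rules of {E, S} → RRR | c | cE | gg.
E: inherits non-unit rules of {E} → RRR | c.
R: inherits non-unit rules of {E, R, S} → RRR | ZR | c | cE | cc | gg.
Z: inherits non-unit rules of {Z} → ER | c.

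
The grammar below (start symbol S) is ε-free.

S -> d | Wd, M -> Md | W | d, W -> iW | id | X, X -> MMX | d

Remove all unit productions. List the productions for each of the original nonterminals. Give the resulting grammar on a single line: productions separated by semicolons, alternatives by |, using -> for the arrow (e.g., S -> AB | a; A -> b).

Unit productions: M->W, W->X.
Unit pairs (A ⇒* B via units): (M,W), (M,X), (W,X).
S: inherits non-unit rules of {S} → Wd | d.
M: inherits non-unit rules of {M, W, X} → MMX | Md | d | iW | id.
W: inherits non-unit rules of {W, X} → MMX | d | iW | id.
X: inherits non-unit rules of {X} → MMX | d.

S -> d | Wd; M -> d | Md | iW | id | MMX; W -> d | iW | id | MMX; X -> d | MMX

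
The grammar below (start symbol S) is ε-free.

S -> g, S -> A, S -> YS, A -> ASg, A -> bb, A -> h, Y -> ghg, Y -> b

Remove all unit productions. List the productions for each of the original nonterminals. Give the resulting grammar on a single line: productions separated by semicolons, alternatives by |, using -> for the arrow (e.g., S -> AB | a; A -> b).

Unit productions: S->A.
Unit pairs (A ⇒* B via units): (S,A).
S: inherits non-unit rules of {A, S} → ASg | YS | bb | g | h.
A: inherits non-unit rules of {A} → ASg | bb | h.
Y: inherits non-unit rules of {Y} → b | ghg.

S -> g | h | YS | bb | ASg; A -> h | bb | ASg; Y -> b | ghg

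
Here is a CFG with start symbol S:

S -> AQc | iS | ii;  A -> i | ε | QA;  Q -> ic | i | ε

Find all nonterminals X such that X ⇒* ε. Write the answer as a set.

{A, Q}

Directly nullable (have an ε-rule): {A, Q}.
Not nullable: S — each has a terminal in every rule's right-hand side or depends on a non-nullable symbol.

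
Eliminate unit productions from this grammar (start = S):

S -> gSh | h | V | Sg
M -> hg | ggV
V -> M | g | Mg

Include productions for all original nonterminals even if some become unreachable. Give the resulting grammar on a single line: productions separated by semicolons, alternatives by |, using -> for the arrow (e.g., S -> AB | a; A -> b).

S -> g | h | Mg | Sg | hg | gSh | ggV; M -> hg | ggV; V -> g | Mg | hg | ggV

Unit productions: S->V, V->M.
Unit pairs (A ⇒* B via units): (S,M), (S,V), (V,M).
S: inherits non-unit rules of {M, S, V} → Mg | Sg | g | gSh | ggV | h | hg.
M: inherits non-unit rules of {M} → ggV | hg.
V: inherits non-unit rules of {M, V} → Mg | g | ggV | hg.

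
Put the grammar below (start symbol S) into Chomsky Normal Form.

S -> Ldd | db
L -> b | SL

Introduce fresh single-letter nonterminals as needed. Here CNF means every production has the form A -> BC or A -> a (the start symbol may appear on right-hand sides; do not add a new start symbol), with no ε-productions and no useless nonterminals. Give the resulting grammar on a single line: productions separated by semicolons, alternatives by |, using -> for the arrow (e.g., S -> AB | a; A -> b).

No ε-productions.
No unit productions to eliminate.
TERM: introduce B -> b, A -> d and substitute in every rule of length ≥2.
BIN: S -> LAA becomes S -> LC, C -> AA.

S -> AB | LC; A -> d; B -> b; C -> AA; L -> b | SL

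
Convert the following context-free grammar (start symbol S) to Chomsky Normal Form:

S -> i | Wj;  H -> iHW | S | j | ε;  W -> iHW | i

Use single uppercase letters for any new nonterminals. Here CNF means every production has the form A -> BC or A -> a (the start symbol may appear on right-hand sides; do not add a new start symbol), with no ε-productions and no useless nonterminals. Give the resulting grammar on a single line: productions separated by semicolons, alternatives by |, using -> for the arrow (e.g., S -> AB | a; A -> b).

S -> i | WA; A -> j; B -> i; C -> HW; D -> HW; H -> i | j | BC | BW | WA; W -> i | BD | BW

Nullable: {H}; after ε-elimination: S -> i | Wj; H -> S | j | iW | iHW; W -> i | iW | iHW.
After unit-elimination: S -> i | Wj; H -> i | j | Wj | iW | iHW; W -> i | iW | iHW.
TERM: introduce B -> i, A -> j and substitute in every rule of length ≥2.
BIN: H -> BHW becomes H -> BC, C -> HW; W -> BHW becomes W -> BD, D -> HW.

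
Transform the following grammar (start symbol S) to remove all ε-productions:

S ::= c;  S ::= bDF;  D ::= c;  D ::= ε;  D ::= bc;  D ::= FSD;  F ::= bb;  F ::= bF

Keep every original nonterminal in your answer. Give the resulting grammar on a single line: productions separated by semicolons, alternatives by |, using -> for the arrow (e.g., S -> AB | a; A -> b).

S -> c | bF | bDF; D -> c | FS | bc | FSD; F -> bF | bb

Nullable set: {D}.
S -> bDF: D nullable, giving bDF | bF.
Drop D -> ε.
D -> FSD: D nullable, giving FS | FSD.
Unchanged (no nullable symbols): S -> c; D -> bc; D -> c; F -> bF; F -> bb.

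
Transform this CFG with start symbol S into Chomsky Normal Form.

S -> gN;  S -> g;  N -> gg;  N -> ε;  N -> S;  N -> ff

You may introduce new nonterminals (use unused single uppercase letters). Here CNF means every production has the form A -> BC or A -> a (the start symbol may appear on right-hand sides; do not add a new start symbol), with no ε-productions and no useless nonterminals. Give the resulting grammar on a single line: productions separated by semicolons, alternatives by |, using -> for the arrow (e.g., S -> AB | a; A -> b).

Nullable: {N}; after ε-elimination: S -> g | gN; N -> S | ff | gg.
After unit-elimination: S -> g | gN; N -> g | ff | gN | gg.
TERM: introduce A -> f, B -> g and substitute in every rule of length ≥2.

S -> g | BN; A -> f; B -> g; N -> g | AA | BB | BN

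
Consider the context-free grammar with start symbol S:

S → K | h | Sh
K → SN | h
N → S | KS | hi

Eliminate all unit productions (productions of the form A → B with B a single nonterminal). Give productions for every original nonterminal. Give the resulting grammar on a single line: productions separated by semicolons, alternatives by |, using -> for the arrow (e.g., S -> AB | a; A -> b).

Unit productions: N->S, S->K.
Unit pairs (A ⇒* B via units): (N,K), (N,S), (S,K).
S: inherits non-unit rules of {K, S} → SN | Sh | h.
K: inherits non-unit rules of {K} → SN | h.
N: inherits non-unit rules of {K, N, S} → KS | SN | Sh | h | hi.

S -> h | SN | Sh; K -> h | SN; N -> h | KS | SN | Sh | hi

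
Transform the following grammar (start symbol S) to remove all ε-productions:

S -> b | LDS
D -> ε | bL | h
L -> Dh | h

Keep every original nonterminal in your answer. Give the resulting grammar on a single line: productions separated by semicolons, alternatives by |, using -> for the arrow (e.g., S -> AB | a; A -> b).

S -> b | LS | LDS; D -> h | bL; L -> h | Dh

Nullable set: {D}.
S -> LDS: D nullable, giving LDS | LS.
Drop D -> ε.
L -> Dh: D nullable, giving Dh | h.
Unchanged (no nullable symbols): S -> b; D -> bL; D -> h; L -> h.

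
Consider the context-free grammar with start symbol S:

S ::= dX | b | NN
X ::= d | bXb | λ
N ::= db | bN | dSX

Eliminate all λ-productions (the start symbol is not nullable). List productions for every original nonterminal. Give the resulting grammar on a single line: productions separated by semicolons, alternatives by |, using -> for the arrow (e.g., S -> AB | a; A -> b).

Nullable set: {X}.
S -> dX: X nullable, giving d | dX.
N -> dSX: X nullable, giving dS | dSX.
Drop X -> λ.
X -> bXb: X nullable, giving bXb | bb.
Unchanged (no nullable symbols): S -> NN; S -> b; N -> bN; N -> db; X -> d.

S -> b | d | NN | dX; N -> bN | dS | db | dSX; X -> d | bb | bXb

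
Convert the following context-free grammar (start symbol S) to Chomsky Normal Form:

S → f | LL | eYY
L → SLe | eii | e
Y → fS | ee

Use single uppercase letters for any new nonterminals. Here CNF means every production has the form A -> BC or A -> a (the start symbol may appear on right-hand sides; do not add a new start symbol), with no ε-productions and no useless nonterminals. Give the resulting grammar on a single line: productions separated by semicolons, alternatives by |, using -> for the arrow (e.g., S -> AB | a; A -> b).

S -> f | AF | LL; A -> e; B -> i; C -> f; D -> BB; E -> LA; F -> YY; L -> e | AD | SE; Y -> AA | CS

No ε-productions.
No unit productions to eliminate.
TERM: introduce A -> e, C -> f, B -> i and substitute in every rule of length ≥2.
BIN: L -> ABB becomes L -> AD, D -> BB; L -> SLA becomes L -> SE, E -> LA; S -> AYY becomes S -> AF, F -> YY.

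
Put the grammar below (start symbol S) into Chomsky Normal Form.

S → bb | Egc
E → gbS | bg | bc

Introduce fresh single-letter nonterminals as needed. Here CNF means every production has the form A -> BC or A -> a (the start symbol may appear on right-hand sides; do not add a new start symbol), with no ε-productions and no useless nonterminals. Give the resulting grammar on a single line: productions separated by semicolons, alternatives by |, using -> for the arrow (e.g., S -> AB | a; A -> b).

S -> AA | EF; A -> b; B -> c; C -> g; D -> AS; E -> AB | AC | CD; F -> CB

No ε-productions.
No unit productions to eliminate.
TERM: introduce A -> b, B -> c, C -> g and substitute in every rule of length ≥2.
BIN: E -> CAS becomes E -> CD, D -> AS; S -> ECB becomes S -> EF, F -> CB.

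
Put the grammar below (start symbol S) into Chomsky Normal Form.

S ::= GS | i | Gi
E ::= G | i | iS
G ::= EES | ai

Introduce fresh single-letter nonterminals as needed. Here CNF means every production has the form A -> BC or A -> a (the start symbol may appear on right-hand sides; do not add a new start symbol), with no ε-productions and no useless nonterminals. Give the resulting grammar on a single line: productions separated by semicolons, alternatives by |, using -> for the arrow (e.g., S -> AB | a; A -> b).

No ε-productions.
After unit-elimination: S -> i | GS | Gi; E -> i | ai | iS | EES; G -> ai | EES.
TERM: introduce A -> a, B -> i and substitute in every rule of length ≥2.
BIN: E -> EES becomes E -> EC, C -> ES; G -> EES becomes G -> ED, D -> ES.

S -> i | GB | GS; A -> a; B -> i; C -> ES; D -> ES; E -> i | AB | BS | EC; G -> AB | ED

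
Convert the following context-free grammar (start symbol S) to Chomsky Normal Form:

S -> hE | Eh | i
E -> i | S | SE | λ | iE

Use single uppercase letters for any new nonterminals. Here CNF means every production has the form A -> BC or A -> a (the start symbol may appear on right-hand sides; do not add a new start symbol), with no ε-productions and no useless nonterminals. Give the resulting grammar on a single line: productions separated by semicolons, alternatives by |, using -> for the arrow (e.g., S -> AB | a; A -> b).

S -> h | i | AE | EA; A -> h; B -> i; E -> h | i | AE | BE | EA | SE

Nullable: {E}; after ε-elimination: S -> h | i | Eh | hE; E -> S | i | SE | iE.
After unit-elimination: S -> h | i | Eh | hE; E -> h | i | Eh | SE | hE | iE.
TERM: introduce A -> h, B -> i and substitute in every rule of length ≥2.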